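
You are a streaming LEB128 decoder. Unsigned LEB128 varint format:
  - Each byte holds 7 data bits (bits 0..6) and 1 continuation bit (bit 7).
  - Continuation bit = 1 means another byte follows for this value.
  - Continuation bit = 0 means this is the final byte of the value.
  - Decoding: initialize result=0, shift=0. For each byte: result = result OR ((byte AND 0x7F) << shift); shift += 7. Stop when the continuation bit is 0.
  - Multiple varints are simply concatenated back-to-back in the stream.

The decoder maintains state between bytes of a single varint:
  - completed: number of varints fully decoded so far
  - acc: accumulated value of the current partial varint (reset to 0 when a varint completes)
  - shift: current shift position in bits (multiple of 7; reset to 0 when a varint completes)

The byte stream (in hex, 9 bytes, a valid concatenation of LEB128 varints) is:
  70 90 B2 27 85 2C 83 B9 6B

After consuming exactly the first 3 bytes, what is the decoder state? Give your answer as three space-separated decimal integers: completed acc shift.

Answer: 1 6416 14

Derivation:
byte[0]=0x70 cont=0 payload=0x70: varint #1 complete (value=112); reset -> completed=1 acc=0 shift=0
byte[1]=0x90 cont=1 payload=0x10: acc |= 16<<0 -> completed=1 acc=16 shift=7
byte[2]=0xB2 cont=1 payload=0x32: acc |= 50<<7 -> completed=1 acc=6416 shift=14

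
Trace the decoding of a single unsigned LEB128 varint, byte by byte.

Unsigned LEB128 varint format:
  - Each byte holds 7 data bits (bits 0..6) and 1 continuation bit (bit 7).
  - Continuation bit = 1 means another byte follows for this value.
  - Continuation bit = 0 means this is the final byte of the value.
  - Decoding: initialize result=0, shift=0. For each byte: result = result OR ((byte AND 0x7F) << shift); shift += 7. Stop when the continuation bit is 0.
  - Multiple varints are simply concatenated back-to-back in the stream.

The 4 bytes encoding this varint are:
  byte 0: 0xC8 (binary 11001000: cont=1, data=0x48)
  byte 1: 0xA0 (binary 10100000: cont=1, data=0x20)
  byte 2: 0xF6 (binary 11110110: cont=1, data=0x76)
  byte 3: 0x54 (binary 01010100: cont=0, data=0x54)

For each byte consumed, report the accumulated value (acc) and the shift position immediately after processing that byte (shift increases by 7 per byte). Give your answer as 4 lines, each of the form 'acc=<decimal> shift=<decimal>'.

byte 0=0xC8: payload=0x48=72, contrib = 72<<0 = 72; acc -> 72, shift -> 7
byte 1=0xA0: payload=0x20=32, contrib = 32<<7 = 4096; acc -> 4168, shift -> 14
byte 2=0xF6: payload=0x76=118, contrib = 118<<14 = 1933312; acc -> 1937480, shift -> 21
byte 3=0x54: payload=0x54=84, contrib = 84<<21 = 176160768; acc -> 178098248, shift -> 28

Answer: acc=72 shift=7
acc=4168 shift=14
acc=1937480 shift=21
acc=178098248 shift=28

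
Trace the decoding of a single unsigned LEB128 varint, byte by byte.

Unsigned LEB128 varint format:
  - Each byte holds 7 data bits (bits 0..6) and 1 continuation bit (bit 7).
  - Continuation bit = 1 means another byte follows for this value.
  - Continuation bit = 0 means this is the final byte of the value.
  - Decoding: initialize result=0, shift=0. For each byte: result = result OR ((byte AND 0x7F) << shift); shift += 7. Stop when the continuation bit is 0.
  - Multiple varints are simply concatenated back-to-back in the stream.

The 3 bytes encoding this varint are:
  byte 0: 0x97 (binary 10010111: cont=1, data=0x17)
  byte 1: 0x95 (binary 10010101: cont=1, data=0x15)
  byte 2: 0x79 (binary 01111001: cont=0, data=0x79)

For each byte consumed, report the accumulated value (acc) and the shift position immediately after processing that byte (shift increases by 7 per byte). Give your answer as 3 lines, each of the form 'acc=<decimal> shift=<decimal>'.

byte 0=0x97: payload=0x17=23, contrib = 23<<0 = 23; acc -> 23, shift -> 7
byte 1=0x95: payload=0x15=21, contrib = 21<<7 = 2688; acc -> 2711, shift -> 14
byte 2=0x79: payload=0x79=121, contrib = 121<<14 = 1982464; acc -> 1985175, shift -> 21

Answer: acc=23 shift=7
acc=2711 shift=14
acc=1985175 shift=21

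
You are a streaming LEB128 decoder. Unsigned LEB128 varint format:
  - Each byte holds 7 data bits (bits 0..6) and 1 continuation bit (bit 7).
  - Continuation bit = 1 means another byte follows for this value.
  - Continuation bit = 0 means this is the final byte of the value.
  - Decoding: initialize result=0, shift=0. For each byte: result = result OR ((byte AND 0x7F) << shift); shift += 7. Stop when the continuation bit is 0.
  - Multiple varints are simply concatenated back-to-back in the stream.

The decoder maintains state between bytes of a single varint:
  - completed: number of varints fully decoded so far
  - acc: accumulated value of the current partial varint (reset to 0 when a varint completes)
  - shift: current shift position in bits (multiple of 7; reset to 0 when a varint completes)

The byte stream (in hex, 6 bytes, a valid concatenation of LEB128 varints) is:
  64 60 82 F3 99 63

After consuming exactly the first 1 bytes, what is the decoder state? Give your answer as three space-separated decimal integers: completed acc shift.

Answer: 1 0 0

Derivation:
byte[0]=0x64 cont=0 payload=0x64: varint #1 complete (value=100); reset -> completed=1 acc=0 shift=0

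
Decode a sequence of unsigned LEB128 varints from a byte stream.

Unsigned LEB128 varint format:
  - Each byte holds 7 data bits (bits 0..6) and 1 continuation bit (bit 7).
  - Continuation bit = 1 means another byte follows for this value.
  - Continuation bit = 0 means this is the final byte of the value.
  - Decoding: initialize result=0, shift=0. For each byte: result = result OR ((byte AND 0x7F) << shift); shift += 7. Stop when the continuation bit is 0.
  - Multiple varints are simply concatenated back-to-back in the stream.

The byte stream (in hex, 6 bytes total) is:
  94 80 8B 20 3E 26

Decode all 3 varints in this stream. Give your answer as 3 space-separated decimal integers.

Answer: 67289108 62 38

Derivation:
  byte[0]=0x94 cont=1 payload=0x14=20: acc |= 20<<0 -> acc=20 shift=7
  byte[1]=0x80 cont=1 payload=0x00=0: acc |= 0<<7 -> acc=20 shift=14
  byte[2]=0x8B cont=1 payload=0x0B=11: acc |= 11<<14 -> acc=180244 shift=21
  byte[3]=0x20 cont=0 payload=0x20=32: acc |= 32<<21 -> acc=67289108 shift=28 [end]
Varint 1: bytes[0:4] = 94 80 8B 20 -> value 67289108 (4 byte(s))
  byte[4]=0x3E cont=0 payload=0x3E=62: acc |= 62<<0 -> acc=62 shift=7 [end]
Varint 2: bytes[4:5] = 3E -> value 62 (1 byte(s))
  byte[5]=0x26 cont=0 payload=0x26=38: acc |= 38<<0 -> acc=38 shift=7 [end]
Varint 3: bytes[5:6] = 26 -> value 38 (1 byte(s))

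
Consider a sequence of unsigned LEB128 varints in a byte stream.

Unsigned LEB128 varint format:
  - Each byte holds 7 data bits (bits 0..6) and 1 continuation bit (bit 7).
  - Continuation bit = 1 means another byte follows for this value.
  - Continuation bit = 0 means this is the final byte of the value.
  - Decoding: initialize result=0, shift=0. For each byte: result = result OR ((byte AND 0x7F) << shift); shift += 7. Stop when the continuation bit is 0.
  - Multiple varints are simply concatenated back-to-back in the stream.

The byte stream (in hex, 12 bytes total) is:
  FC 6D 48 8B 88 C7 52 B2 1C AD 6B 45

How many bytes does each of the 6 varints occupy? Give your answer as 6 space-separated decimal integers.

  byte[0]=0xFC cont=1 payload=0x7C=124: acc |= 124<<0 -> acc=124 shift=7
  byte[1]=0x6D cont=0 payload=0x6D=109: acc |= 109<<7 -> acc=14076 shift=14 [end]
Varint 1: bytes[0:2] = FC 6D -> value 14076 (2 byte(s))
  byte[2]=0x48 cont=0 payload=0x48=72: acc |= 72<<0 -> acc=72 shift=7 [end]
Varint 2: bytes[2:3] = 48 -> value 72 (1 byte(s))
  byte[3]=0x8B cont=1 payload=0x0B=11: acc |= 11<<0 -> acc=11 shift=7
  byte[4]=0x88 cont=1 payload=0x08=8: acc |= 8<<7 -> acc=1035 shift=14
  byte[5]=0xC7 cont=1 payload=0x47=71: acc |= 71<<14 -> acc=1164299 shift=21
  byte[6]=0x52 cont=0 payload=0x52=82: acc |= 82<<21 -> acc=173130763 shift=28 [end]
Varint 3: bytes[3:7] = 8B 88 C7 52 -> value 173130763 (4 byte(s))
  byte[7]=0xB2 cont=1 payload=0x32=50: acc |= 50<<0 -> acc=50 shift=7
  byte[8]=0x1C cont=0 payload=0x1C=28: acc |= 28<<7 -> acc=3634 shift=14 [end]
Varint 4: bytes[7:9] = B2 1C -> value 3634 (2 byte(s))
  byte[9]=0xAD cont=1 payload=0x2D=45: acc |= 45<<0 -> acc=45 shift=7
  byte[10]=0x6B cont=0 payload=0x6B=107: acc |= 107<<7 -> acc=13741 shift=14 [end]
Varint 5: bytes[9:11] = AD 6B -> value 13741 (2 byte(s))
  byte[11]=0x45 cont=0 payload=0x45=69: acc |= 69<<0 -> acc=69 shift=7 [end]
Varint 6: bytes[11:12] = 45 -> value 69 (1 byte(s))

Answer: 2 1 4 2 2 1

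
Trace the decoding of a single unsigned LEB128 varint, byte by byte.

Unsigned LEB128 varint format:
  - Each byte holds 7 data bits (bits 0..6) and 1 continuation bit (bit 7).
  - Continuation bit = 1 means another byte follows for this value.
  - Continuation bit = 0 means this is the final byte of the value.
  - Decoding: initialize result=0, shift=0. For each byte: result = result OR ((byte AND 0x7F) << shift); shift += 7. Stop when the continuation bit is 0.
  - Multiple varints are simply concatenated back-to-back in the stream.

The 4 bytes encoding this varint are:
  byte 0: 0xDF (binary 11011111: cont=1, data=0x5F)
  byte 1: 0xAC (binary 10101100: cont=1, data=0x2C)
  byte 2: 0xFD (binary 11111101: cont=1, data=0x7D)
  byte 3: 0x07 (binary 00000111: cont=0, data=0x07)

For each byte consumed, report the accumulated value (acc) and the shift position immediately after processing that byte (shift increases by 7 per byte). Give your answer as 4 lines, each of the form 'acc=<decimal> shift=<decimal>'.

byte 0=0xDF: payload=0x5F=95, contrib = 95<<0 = 95; acc -> 95, shift -> 7
byte 1=0xAC: payload=0x2C=44, contrib = 44<<7 = 5632; acc -> 5727, shift -> 14
byte 2=0xFD: payload=0x7D=125, contrib = 125<<14 = 2048000; acc -> 2053727, shift -> 21
byte 3=0x07: payload=0x07=7, contrib = 7<<21 = 14680064; acc -> 16733791, shift -> 28

Answer: acc=95 shift=7
acc=5727 shift=14
acc=2053727 shift=21
acc=16733791 shift=28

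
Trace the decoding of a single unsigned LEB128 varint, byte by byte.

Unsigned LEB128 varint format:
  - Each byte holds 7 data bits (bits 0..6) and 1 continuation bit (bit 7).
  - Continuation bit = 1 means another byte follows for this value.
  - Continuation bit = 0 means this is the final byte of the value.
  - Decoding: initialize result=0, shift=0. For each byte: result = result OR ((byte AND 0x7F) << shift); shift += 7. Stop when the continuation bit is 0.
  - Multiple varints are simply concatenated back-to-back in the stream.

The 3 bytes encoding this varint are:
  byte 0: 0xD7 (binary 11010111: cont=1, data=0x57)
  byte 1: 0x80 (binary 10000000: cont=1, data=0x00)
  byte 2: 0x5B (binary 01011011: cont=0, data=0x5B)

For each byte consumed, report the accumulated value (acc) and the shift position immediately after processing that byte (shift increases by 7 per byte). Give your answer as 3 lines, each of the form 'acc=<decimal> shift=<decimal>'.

byte 0=0xD7: payload=0x57=87, contrib = 87<<0 = 87; acc -> 87, shift -> 7
byte 1=0x80: payload=0x00=0, contrib = 0<<7 = 0; acc -> 87, shift -> 14
byte 2=0x5B: payload=0x5B=91, contrib = 91<<14 = 1490944; acc -> 1491031, shift -> 21

Answer: acc=87 shift=7
acc=87 shift=14
acc=1491031 shift=21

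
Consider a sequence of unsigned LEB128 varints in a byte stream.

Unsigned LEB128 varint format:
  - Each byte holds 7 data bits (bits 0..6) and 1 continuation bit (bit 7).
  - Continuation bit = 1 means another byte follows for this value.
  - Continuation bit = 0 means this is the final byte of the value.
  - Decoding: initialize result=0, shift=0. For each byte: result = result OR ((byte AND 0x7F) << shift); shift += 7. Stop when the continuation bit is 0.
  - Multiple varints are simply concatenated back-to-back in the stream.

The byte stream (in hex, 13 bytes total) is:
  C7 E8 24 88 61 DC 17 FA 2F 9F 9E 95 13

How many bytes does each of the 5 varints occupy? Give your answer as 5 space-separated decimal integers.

Answer: 3 2 2 2 4

Derivation:
  byte[0]=0xC7 cont=1 payload=0x47=71: acc |= 71<<0 -> acc=71 shift=7
  byte[1]=0xE8 cont=1 payload=0x68=104: acc |= 104<<7 -> acc=13383 shift=14
  byte[2]=0x24 cont=0 payload=0x24=36: acc |= 36<<14 -> acc=603207 shift=21 [end]
Varint 1: bytes[0:3] = C7 E8 24 -> value 603207 (3 byte(s))
  byte[3]=0x88 cont=1 payload=0x08=8: acc |= 8<<0 -> acc=8 shift=7
  byte[4]=0x61 cont=0 payload=0x61=97: acc |= 97<<7 -> acc=12424 shift=14 [end]
Varint 2: bytes[3:5] = 88 61 -> value 12424 (2 byte(s))
  byte[5]=0xDC cont=1 payload=0x5C=92: acc |= 92<<0 -> acc=92 shift=7
  byte[6]=0x17 cont=0 payload=0x17=23: acc |= 23<<7 -> acc=3036 shift=14 [end]
Varint 3: bytes[5:7] = DC 17 -> value 3036 (2 byte(s))
  byte[7]=0xFA cont=1 payload=0x7A=122: acc |= 122<<0 -> acc=122 shift=7
  byte[8]=0x2F cont=0 payload=0x2F=47: acc |= 47<<7 -> acc=6138 shift=14 [end]
Varint 4: bytes[7:9] = FA 2F -> value 6138 (2 byte(s))
  byte[9]=0x9F cont=1 payload=0x1F=31: acc |= 31<<0 -> acc=31 shift=7
  byte[10]=0x9E cont=1 payload=0x1E=30: acc |= 30<<7 -> acc=3871 shift=14
  byte[11]=0x95 cont=1 payload=0x15=21: acc |= 21<<14 -> acc=347935 shift=21
  byte[12]=0x13 cont=0 payload=0x13=19: acc |= 19<<21 -> acc=40193823 shift=28 [end]
Varint 5: bytes[9:13] = 9F 9E 95 13 -> value 40193823 (4 byte(s))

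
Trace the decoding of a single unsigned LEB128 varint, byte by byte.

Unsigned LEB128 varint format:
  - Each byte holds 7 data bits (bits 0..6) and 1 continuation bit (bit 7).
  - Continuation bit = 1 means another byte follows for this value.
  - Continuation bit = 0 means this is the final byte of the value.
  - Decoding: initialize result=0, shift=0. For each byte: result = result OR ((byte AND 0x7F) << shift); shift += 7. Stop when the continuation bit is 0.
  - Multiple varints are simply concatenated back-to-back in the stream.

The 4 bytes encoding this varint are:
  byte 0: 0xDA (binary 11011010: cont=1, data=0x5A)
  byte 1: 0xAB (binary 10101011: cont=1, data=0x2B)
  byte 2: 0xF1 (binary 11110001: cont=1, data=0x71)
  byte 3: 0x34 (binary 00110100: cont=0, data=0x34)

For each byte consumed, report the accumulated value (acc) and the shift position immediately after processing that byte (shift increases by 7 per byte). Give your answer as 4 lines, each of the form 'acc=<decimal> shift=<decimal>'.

Answer: acc=90 shift=7
acc=5594 shift=14
acc=1856986 shift=21
acc=110908890 shift=28

Derivation:
byte 0=0xDA: payload=0x5A=90, contrib = 90<<0 = 90; acc -> 90, shift -> 7
byte 1=0xAB: payload=0x2B=43, contrib = 43<<7 = 5504; acc -> 5594, shift -> 14
byte 2=0xF1: payload=0x71=113, contrib = 113<<14 = 1851392; acc -> 1856986, shift -> 21
byte 3=0x34: payload=0x34=52, contrib = 52<<21 = 109051904; acc -> 110908890, shift -> 28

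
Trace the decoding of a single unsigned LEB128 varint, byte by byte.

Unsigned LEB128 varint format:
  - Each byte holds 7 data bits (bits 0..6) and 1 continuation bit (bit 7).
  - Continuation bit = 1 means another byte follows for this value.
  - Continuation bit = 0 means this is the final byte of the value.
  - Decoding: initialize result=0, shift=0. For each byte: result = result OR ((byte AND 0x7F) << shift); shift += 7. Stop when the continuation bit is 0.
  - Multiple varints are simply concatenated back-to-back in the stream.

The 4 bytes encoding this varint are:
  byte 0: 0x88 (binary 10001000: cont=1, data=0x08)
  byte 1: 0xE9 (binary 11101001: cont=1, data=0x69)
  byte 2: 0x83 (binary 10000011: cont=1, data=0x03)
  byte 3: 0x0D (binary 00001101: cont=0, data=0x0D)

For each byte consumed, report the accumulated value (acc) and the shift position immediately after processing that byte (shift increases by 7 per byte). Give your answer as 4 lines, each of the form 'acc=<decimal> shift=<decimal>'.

Answer: acc=8 shift=7
acc=13448 shift=14
acc=62600 shift=21
acc=27325576 shift=28

Derivation:
byte 0=0x88: payload=0x08=8, contrib = 8<<0 = 8; acc -> 8, shift -> 7
byte 1=0xE9: payload=0x69=105, contrib = 105<<7 = 13440; acc -> 13448, shift -> 14
byte 2=0x83: payload=0x03=3, contrib = 3<<14 = 49152; acc -> 62600, shift -> 21
byte 3=0x0D: payload=0x0D=13, contrib = 13<<21 = 27262976; acc -> 27325576, shift -> 28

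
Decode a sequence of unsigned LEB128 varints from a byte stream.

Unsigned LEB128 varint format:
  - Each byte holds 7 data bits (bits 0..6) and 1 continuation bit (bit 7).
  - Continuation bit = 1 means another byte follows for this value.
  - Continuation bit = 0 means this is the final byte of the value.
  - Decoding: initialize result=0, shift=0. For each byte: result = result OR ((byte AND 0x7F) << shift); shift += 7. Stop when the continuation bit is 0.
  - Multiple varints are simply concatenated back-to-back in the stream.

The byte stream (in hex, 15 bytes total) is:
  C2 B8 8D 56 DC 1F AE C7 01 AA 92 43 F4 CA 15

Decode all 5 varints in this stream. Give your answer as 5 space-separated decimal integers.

Answer: 180575298 4060 25518 1100074 353652

Derivation:
  byte[0]=0xC2 cont=1 payload=0x42=66: acc |= 66<<0 -> acc=66 shift=7
  byte[1]=0xB8 cont=1 payload=0x38=56: acc |= 56<<7 -> acc=7234 shift=14
  byte[2]=0x8D cont=1 payload=0x0D=13: acc |= 13<<14 -> acc=220226 shift=21
  byte[3]=0x56 cont=0 payload=0x56=86: acc |= 86<<21 -> acc=180575298 shift=28 [end]
Varint 1: bytes[0:4] = C2 B8 8D 56 -> value 180575298 (4 byte(s))
  byte[4]=0xDC cont=1 payload=0x5C=92: acc |= 92<<0 -> acc=92 shift=7
  byte[5]=0x1F cont=0 payload=0x1F=31: acc |= 31<<7 -> acc=4060 shift=14 [end]
Varint 2: bytes[4:6] = DC 1F -> value 4060 (2 byte(s))
  byte[6]=0xAE cont=1 payload=0x2E=46: acc |= 46<<0 -> acc=46 shift=7
  byte[7]=0xC7 cont=1 payload=0x47=71: acc |= 71<<7 -> acc=9134 shift=14
  byte[8]=0x01 cont=0 payload=0x01=1: acc |= 1<<14 -> acc=25518 shift=21 [end]
Varint 3: bytes[6:9] = AE C7 01 -> value 25518 (3 byte(s))
  byte[9]=0xAA cont=1 payload=0x2A=42: acc |= 42<<0 -> acc=42 shift=7
  byte[10]=0x92 cont=1 payload=0x12=18: acc |= 18<<7 -> acc=2346 shift=14
  byte[11]=0x43 cont=0 payload=0x43=67: acc |= 67<<14 -> acc=1100074 shift=21 [end]
Varint 4: bytes[9:12] = AA 92 43 -> value 1100074 (3 byte(s))
  byte[12]=0xF4 cont=1 payload=0x74=116: acc |= 116<<0 -> acc=116 shift=7
  byte[13]=0xCA cont=1 payload=0x4A=74: acc |= 74<<7 -> acc=9588 shift=14
  byte[14]=0x15 cont=0 payload=0x15=21: acc |= 21<<14 -> acc=353652 shift=21 [end]
Varint 5: bytes[12:15] = F4 CA 15 -> value 353652 (3 byte(s))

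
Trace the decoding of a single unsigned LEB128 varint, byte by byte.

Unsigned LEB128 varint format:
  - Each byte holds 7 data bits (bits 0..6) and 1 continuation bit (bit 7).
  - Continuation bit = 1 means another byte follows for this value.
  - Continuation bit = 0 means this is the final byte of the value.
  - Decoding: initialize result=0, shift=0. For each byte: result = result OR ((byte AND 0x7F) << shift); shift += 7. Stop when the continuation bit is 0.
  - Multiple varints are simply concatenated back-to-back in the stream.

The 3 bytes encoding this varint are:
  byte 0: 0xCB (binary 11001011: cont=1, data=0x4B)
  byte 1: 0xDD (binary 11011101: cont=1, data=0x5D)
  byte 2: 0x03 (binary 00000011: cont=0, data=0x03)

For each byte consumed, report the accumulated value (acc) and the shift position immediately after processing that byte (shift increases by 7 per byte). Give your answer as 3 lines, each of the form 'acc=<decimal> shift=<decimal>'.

byte 0=0xCB: payload=0x4B=75, contrib = 75<<0 = 75; acc -> 75, shift -> 7
byte 1=0xDD: payload=0x5D=93, contrib = 93<<7 = 11904; acc -> 11979, shift -> 14
byte 2=0x03: payload=0x03=3, contrib = 3<<14 = 49152; acc -> 61131, shift -> 21

Answer: acc=75 shift=7
acc=11979 shift=14
acc=61131 shift=21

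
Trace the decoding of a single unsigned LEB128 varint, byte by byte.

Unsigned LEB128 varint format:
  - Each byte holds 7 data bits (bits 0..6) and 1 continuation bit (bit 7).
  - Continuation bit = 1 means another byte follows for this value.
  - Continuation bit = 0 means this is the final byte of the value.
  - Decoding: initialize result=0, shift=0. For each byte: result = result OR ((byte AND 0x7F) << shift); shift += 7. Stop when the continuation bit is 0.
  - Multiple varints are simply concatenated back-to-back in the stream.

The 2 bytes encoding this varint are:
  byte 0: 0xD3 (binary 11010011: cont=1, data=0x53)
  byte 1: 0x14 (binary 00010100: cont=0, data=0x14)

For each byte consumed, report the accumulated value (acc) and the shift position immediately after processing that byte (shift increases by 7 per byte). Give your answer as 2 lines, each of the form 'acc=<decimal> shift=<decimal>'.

byte 0=0xD3: payload=0x53=83, contrib = 83<<0 = 83; acc -> 83, shift -> 7
byte 1=0x14: payload=0x14=20, contrib = 20<<7 = 2560; acc -> 2643, shift -> 14

Answer: acc=83 shift=7
acc=2643 shift=14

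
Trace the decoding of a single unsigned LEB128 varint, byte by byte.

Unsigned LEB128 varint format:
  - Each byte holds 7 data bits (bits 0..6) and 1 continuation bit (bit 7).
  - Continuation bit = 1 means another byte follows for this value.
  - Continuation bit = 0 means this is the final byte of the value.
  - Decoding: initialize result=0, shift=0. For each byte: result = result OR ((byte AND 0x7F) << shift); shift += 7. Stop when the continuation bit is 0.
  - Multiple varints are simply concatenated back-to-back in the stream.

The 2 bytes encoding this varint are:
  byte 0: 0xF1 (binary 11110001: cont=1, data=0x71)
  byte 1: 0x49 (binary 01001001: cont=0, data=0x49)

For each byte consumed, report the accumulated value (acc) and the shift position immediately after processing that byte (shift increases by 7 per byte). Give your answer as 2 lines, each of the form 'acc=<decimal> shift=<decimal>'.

Answer: acc=113 shift=7
acc=9457 shift=14

Derivation:
byte 0=0xF1: payload=0x71=113, contrib = 113<<0 = 113; acc -> 113, shift -> 7
byte 1=0x49: payload=0x49=73, contrib = 73<<7 = 9344; acc -> 9457, shift -> 14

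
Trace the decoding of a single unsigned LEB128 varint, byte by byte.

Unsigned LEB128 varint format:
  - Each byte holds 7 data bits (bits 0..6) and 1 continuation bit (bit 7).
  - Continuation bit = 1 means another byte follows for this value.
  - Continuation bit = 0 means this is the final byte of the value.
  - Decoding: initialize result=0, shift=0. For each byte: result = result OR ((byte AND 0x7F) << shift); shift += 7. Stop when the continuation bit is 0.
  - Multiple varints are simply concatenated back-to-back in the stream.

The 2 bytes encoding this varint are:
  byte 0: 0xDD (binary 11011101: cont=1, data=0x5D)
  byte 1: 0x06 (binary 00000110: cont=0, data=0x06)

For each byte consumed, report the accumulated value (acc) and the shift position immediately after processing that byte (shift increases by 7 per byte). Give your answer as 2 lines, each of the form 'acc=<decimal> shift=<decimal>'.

Answer: acc=93 shift=7
acc=861 shift=14

Derivation:
byte 0=0xDD: payload=0x5D=93, contrib = 93<<0 = 93; acc -> 93, shift -> 7
byte 1=0x06: payload=0x06=6, contrib = 6<<7 = 768; acc -> 861, shift -> 14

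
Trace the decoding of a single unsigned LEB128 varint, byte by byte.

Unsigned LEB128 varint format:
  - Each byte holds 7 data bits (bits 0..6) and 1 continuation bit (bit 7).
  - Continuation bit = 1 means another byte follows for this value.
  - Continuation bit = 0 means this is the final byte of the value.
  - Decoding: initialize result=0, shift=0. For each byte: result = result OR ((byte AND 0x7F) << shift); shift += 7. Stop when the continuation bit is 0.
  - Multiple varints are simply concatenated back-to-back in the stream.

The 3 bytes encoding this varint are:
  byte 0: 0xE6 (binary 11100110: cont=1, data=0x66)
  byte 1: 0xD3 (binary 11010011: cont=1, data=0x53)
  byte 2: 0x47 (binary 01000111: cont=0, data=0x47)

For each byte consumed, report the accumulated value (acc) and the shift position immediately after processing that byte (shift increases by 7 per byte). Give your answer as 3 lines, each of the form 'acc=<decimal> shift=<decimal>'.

byte 0=0xE6: payload=0x66=102, contrib = 102<<0 = 102; acc -> 102, shift -> 7
byte 1=0xD3: payload=0x53=83, contrib = 83<<7 = 10624; acc -> 10726, shift -> 14
byte 2=0x47: payload=0x47=71, contrib = 71<<14 = 1163264; acc -> 1173990, shift -> 21

Answer: acc=102 shift=7
acc=10726 shift=14
acc=1173990 shift=21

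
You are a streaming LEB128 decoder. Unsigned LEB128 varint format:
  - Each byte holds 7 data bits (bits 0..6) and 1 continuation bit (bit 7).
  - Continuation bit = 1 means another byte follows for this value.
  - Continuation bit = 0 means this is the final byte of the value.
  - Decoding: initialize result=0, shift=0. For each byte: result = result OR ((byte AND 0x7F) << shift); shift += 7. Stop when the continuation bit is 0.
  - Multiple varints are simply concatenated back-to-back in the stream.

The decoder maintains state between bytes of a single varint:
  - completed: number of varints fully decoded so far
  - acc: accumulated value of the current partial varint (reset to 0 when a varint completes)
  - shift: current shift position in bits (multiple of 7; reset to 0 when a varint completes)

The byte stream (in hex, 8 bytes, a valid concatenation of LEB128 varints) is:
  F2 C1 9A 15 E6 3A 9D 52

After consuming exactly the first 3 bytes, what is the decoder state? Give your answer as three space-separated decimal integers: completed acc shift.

byte[0]=0xF2 cont=1 payload=0x72: acc |= 114<<0 -> completed=0 acc=114 shift=7
byte[1]=0xC1 cont=1 payload=0x41: acc |= 65<<7 -> completed=0 acc=8434 shift=14
byte[2]=0x9A cont=1 payload=0x1A: acc |= 26<<14 -> completed=0 acc=434418 shift=21

Answer: 0 434418 21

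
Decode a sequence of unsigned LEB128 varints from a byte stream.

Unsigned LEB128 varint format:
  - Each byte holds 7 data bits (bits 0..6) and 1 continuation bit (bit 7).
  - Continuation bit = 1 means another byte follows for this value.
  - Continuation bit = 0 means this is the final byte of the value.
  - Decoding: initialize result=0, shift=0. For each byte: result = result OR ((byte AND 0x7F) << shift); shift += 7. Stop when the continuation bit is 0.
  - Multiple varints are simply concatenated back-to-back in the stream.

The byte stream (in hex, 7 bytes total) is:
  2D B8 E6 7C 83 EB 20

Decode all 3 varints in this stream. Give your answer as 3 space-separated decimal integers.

  byte[0]=0x2D cont=0 payload=0x2D=45: acc |= 45<<0 -> acc=45 shift=7 [end]
Varint 1: bytes[0:1] = 2D -> value 45 (1 byte(s))
  byte[1]=0xB8 cont=1 payload=0x38=56: acc |= 56<<0 -> acc=56 shift=7
  byte[2]=0xE6 cont=1 payload=0x66=102: acc |= 102<<7 -> acc=13112 shift=14
  byte[3]=0x7C cont=0 payload=0x7C=124: acc |= 124<<14 -> acc=2044728 shift=21 [end]
Varint 2: bytes[1:4] = B8 E6 7C -> value 2044728 (3 byte(s))
  byte[4]=0x83 cont=1 payload=0x03=3: acc |= 3<<0 -> acc=3 shift=7
  byte[5]=0xEB cont=1 payload=0x6B=107: acc |= 107<<7 -> acc=13699 shift=14
  byte[6]=0x20 cont=0 payload=0x20=32: acc |= 32<<14 -> acc=537987 shift=21 [end]
Varint 3: bytes[4:7] = 83 EB 20 -> value 537987 (3 byte(s))

Answer: 45 2044728 537987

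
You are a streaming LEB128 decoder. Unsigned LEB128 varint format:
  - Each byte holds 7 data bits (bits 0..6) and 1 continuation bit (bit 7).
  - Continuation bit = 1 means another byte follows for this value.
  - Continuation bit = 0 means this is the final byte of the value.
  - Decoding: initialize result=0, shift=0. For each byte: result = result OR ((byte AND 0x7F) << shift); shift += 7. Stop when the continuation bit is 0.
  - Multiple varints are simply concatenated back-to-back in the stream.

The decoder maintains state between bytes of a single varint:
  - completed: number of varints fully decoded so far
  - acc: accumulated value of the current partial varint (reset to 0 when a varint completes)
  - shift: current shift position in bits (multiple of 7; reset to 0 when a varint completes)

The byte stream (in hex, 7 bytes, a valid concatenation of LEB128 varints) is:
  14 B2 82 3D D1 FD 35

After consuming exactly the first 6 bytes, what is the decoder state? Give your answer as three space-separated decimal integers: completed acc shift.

Answer: 2 16081 14

Derivation:
byte[0]=0x14 cont=0 payload=0x14: varint #1 complete (value=20); reset -> completed=1 acc=0 shift=0
byte[1]=0xB2 cont=1 payload=0x32: acc |= 50<<0 -> completed=1 acc=50 shift=7
byte[2]=0x82 cont=1 payload=0x02: acc |= 2<<7 -> completed=1 acc=306 shift=14
byte[3]=0x3D cont=0 payload=0x3D: varint #2 complete (value=999730); reset -> completed=2 acc=0 shift=0
byte[4]=0xD1 cont=1 payload=0x51: acc |= 81<<0 -> completed=2 acc=81 shift=7
byte[5]=0xFD cont=1 payload=0x7D: acc |= 125<<7 -> completed=2 acc=16081 shift=14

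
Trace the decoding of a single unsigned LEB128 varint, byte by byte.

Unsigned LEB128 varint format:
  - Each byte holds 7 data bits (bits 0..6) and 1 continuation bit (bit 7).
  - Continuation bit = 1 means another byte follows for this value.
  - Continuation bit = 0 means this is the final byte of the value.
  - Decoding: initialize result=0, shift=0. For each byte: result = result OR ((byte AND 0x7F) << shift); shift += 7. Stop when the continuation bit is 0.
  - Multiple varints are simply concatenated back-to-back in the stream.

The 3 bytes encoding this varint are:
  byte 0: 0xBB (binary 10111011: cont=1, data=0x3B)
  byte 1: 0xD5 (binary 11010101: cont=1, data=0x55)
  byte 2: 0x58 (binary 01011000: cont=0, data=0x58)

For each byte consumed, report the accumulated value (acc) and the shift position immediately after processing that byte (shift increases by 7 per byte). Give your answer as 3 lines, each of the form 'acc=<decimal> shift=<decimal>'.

Answer: acc=59 shift=7
acc=10939 shift=14
acc=1452731 shift=21

Derivation:
byte 0=0xBB: payload=0x3B=59, contrib = 59<<0 = 59; acc -> 59, shift -> 7
byte 1=0xD5: payload=0x55=85, contrib = 85<<7 = 10880; acc -> 10939, shift -> 14
byte 2=0x58: payload=0x58=88, contrib = 88<<14 = 1441792; acc -> 1452731, shift -> 21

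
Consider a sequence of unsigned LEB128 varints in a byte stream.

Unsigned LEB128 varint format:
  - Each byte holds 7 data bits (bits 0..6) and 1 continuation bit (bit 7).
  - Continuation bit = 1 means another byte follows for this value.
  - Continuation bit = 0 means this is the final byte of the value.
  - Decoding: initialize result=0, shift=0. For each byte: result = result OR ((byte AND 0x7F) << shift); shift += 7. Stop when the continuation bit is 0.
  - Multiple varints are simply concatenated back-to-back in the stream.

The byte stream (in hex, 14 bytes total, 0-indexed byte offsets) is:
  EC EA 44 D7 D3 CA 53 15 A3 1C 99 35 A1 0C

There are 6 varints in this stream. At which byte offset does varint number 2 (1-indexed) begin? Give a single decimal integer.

Answer: 3

Derivation:
  byte[0]=0xEC cont=1 payload=0x6C=108: acc |= 108<<0 -> acc=108 shift=7
  byte[1]=0xEA cont=1 payload=0x6A=106: acc |= 106<<7 -> acc=13676 shift=14
  byte[2]=0x44 cont=0 payload=0x44=68: acc |= 68<<14 -> acc=1127788 shift=21 [end]
Varint 1: bytes[0:3] = EC EA 44 -> value 1127788 (3 byte(s))
  byte[3]=0xD7 cont=1 payload=0x57=87: acc |= 87<<0 -> acc=87 shift=7
  byte[4]=0xD3 cont=1 payload=0x53=83: acc |= 83<<7 -> acc=10711 shift=14
  byte[5]=0xCA cont=1 payload=0x4A=74: acc |= 74<<14 -> acc=1223127 shift=21
  byte[6]=0x53 cont=0 payload=0x53=83: acc |= 83<<21 -> acc=175286743 shift=28 [end]
Varint 2: bytes[3:7] = D7 D3 CA 53 -> value 175286743 (4 byte(s))
  byte[7]=0x15 cont=0 payload=0x15=21: acc |= 21<<0 -> acc=21 shift=7 [end]
Varint 3: bytes[7:8] = 15 -> value 21 (1 byte(s))
  byte[8]=0xA3 cont=1 payload=0x23=35: acc |= 35<<0 -> acc=35 shift=7
  byte[9]=0x1C cont=0 payload=0x1C=28: acc |= 28<<7 -> acc=3619 shift=14 [end]
Varint 4: bytes[8:10] = A3 1C -> value 3619 (2 byte(s))
  byte[10]=0x99 cont=1 payload=0x19=25: acc |= 25<<0 -> acc=25 shift=7
  byte[11]=0x35 cont=0 payload=0x35=53: acc |= 53<<7 -> acc=6809 shift=14 [end]
Varint 5: bytes[10:12] = 99 35 -> value 6809 (2 byte(s))
  byte[12]=0xA1 cont=1 payload=0x21=33: acc |= 33<<0 -> acc=33 shift=7
  byte[13]=0x0C cont=0 payload=0x0C=12: acc |= 12<<7 -> acc=1569 shift=14 [end]
Varint 6: bytes[12:14] = A1 0C -> value 1569 (2 byte(s))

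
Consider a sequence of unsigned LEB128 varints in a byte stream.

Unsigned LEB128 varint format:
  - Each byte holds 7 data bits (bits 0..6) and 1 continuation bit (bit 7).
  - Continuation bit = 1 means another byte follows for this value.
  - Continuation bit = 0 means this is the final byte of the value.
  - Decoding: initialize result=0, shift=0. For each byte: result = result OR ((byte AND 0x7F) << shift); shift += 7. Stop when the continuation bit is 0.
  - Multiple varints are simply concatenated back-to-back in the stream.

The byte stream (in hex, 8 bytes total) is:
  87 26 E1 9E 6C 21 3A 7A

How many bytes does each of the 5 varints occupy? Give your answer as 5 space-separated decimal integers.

Answer: 2 3 1 1 1

Derivation:
  byte[0]=0x87 cont=1 payload=0x07=7: acc |= 7<<0 -> acc=7 shift=7
  byte[1]=0x26 cont=0 payload=0x26=38: acc |= 38<<7 -> acc=4871 shift=14 [end]
Varint 1: bytes[0:2] = 87 26 -> value 4871 (2 byte(s))
  byte[2]=0xE1 cont=1 payload=0x61=97: acc |= 97<<0 -> acc=97 shift=7
  byte[3]=0x9E cont=1 payload=0x1E=30: acc |= 30<<7 -> acc=3937 shift=14
  byte[4]=0x6C cont=0 payload=0x6C=108: acc |= 108<<14 -> acc=1773409 shift=21 [end]
Varint 2: bytes[2:5] = E1 9E 6C -> value 1773409 (3 byte(s))
  byte[5]=0x21 cont=0 payload=0x21=33: acc |= 33<<0 -> acc=33 shift=7 [end]
Varint 3: bytes[5:6] = 21 -> value 33 (1 byte(s))
  byte[6]=0x3A cont=0 payload=0x3A=58: acc |= 58<<0 -> acc=58 shift=7 [end]
Varint 4: bytes[6:7] = 3A -> value 58 (1 byte(s))
  byte[7]=0x7A cont=0 payload=0x7A=122: acc |= 122<<0 -> acc=122 shift=7 [end]
Varint 5: bytes[7:8] = 7A -> value 122 (1 byte(s))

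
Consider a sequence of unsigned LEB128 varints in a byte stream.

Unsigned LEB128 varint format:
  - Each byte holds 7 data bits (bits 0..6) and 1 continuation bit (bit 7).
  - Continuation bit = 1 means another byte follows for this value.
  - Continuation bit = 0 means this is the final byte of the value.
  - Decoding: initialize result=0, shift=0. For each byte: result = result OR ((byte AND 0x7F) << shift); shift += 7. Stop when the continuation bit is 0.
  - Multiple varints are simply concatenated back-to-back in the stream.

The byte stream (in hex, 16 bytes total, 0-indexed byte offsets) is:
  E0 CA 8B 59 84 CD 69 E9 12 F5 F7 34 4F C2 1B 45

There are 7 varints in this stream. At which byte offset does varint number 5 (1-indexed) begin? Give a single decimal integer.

Answer: 12

Derivation:
  byte[0]=0xE0 cont=1 payload=0x60=96: acc |= 96<<0 -> acc=96 shift=7
  byte[1]=0xCA cont=1 payload=0x4A=74: acc |= 74<<7 -> acc=9568 shift=14
  byte[2]=0x8B cont=1 payload=0x0B=11: acc |= 11<<14 -> acc=189792 shift=21
  byte[3]=0x59 cont=0 payload=0x59=89: acc |= 89<<21 -> acc=186836320 shift=28 [end]
Varint 1: bytes[0:4] = E0 CA 8B 59 -> value 186836320 (4 byte(s))
  byte[4]=0x84 cont=1 payload=0x04=4: acc |= 4<<0 -> acc=4 shift=7
  byte[5]=0xCD cont=1 payload=0x4D=77: acc |= 77<<7 -> acc=9860 shift=14
  byte[6]=0x69 cont=0 payload=0x69=105: acc |= 105<<14 -> acc=1730180 shift=21 [end]
Varint 2: bytes[4:7] = 84 CD 69 -> value 1730180 (3 byte(s))
  byte[7]=0xE9 cont=1 payload=0x69=105: acc |= 105<<0 -> acc=105 shift=7
  byte[8]=0x12 cont=0 payload=0x12=18: acc |= 18<<7 -> acc=2409 shift=14 [end]
Varint 3: bytes[7:9] = E9 12 -> value 2409 (2 byte(s))
  byte[9]=0xF5 cont=1 payload=0x75=117: acc |= 117<<0 -> acc=117 shift=7
  byte[10]=0xF7 cont=1 payload=0x77=119: acc |= 119<<7 -> acc=15349 shift=14
  byte[11]=0x34 cont=0 payload=0x34=52: acc |= 52<<14 -> acc=867317 shift=21 [end]
Varint 4: bytes[9:12] = F5 F7 34 -> value 867317 (3 byte(s))
  byte[12]=0x4F cont=0 payload=0x4F=79: acc |= 79<<0 -> acc=79 shift=7 [end]
Varint 5: bytes[12:13] = 4F -> value 79 (1 byte(s))
  byte[13]=0xC2 cont=1 payload=0x42=66: acc |= 66<<0 -> acc=66 shift=7
  byte[14]=0x1B cont=0 payload=0x1B=27: acc |= 27<<7 -> acc=3522 shift=14 [end]
Varint 6: bytes[13:15] = C2 1B -> value 3522 (2 byte(s))
  byte[15]=0x45 cont=0 payload=0x45=69: acc |= 69<<0 -> acc=69 shift=7 [end]
Varint 7: bytes[15:16] = 45 -> value 69 (1 byte(s))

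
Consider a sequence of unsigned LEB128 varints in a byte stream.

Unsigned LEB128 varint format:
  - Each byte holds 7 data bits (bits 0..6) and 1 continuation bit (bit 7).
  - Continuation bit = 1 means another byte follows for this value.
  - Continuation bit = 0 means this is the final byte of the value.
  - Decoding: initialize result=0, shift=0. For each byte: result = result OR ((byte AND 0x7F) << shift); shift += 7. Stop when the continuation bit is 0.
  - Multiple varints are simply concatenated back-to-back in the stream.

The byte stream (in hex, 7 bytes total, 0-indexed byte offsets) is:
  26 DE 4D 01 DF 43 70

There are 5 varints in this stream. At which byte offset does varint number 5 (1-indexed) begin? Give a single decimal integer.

Answer: 6

Derivation:
  byte[0]=0x26 cont=0 payload=0x26=38: acc |= 38<<0 -> acc=38 shift=7 [end]
Varint 1: bytes[0:1] = 26 -> value 38 (1 byte(s))
  byte[1]=0xDE cont=1 payload=0x5E=94: acc |= 94<<0 -> acc=94 shift=7
  byte[2]=0x4D cont=0 payload=0x4D=77: acc |= 77<<7 -> acc=9950 shift=14 [end]
Varint 2: bytes[1:3] = DE 4D -> value 9950 (2 byte(s))
  byte[3]=0x01 cont=0 payload=0x01=1: acc |= 1<<0 -> acc=1 shift=7 [end]
Varint 3: bytes[3:4] = 01 -> value 1 (1 byte(s))
  byte[4]=0xDF cont=1 payload=0x5F=95: acc |= 95<<0 -> acc=95 shift=7
  byte[5]=0x43 cont=0 payload=0x43=67: acc |= 67<<7 -> acc=8671 shift=14 [end]
Varint 4: bytes[4:6] = DF 43 -> value 8671 (2 byte(s))
  byte[6]=0x70 cont=0 payload=0x70=112: acc |= 112<<0 -> acc=112 shift=7 [end]
Varint 5: bytes[6:7] = 70 -> value 112 (1 byte(s))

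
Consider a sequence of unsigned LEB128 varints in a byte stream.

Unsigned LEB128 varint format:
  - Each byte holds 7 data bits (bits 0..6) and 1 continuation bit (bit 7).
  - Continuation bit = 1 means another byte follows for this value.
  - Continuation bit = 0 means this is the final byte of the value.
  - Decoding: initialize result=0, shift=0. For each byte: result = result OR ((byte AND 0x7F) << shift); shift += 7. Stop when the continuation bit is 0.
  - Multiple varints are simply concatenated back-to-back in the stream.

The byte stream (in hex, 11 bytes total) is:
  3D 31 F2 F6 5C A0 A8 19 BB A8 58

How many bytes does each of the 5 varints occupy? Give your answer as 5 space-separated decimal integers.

  byte[0]=0x3D cont=0 payload=0x3D=61: acc |= 61<<0 -> acc=61 shift=7 [end]
Varint 1: bytes[0:1] = 3D -> value 61 (1 byte(s))
  byte[1]=0x31 cont=0 payload=0x31=49: acc |= 49<<0 -> acc=49 shift=7 [end]
Varint 2: bytes[1:2] = 31 -> value 49 (1 byte(s))
  byte[2]=0xF2 cont=1 payload=0x72=114: acc |= 114<<0 -> acc=114 shift=7
  byte[3]=0xF6 cont=1 payload=0x76=118: acc |= 118<<7 -> acc=15218 shift=14
  byte[4]=0x5C cont=0 payload=0x5C=92: acc |= 92<<14 -> acc=1522546 shift=21 [end]
Varint 3: bytes[2:5] = F2 F6 5C -> value 1522546 (3 byte(s))
  byte[5]=0xA0 cont=1 payload=0x20=32: acc |= 32<<0 -> acc=32 shift=7
  byte[6]=0xA8 cont=1 payload=0x28=40: acc |= 40<<7 -> acc=5152 shift=14
  byte[7]=0x19 cont=0 payload=0x19=25: acc |= 25<<14 -> acc=414752 shift=21 [end]
Varint 4: bytes[5:8] = A0 A8 19 -> value 414752 (3 byte(s))
  byte[8]=0xBB cont=1 payload=0x3B=59: acc |= 59<<0 -> acc=59 shift=7
  byte[9]=0xA8 cont=1 payload=0x28=40: acc |= 40<<7 -> acc=5179 shift=14
  byte[10]=0x58 cont=0 payload=0x58=88: acc |= 88<<14 -> acc=1446971 shift=21 [end]
Varint 5: bytes[8:11] = BB A8 58 -> value 1446971 (3 byte(s))

Answer: 1 1 3 3 3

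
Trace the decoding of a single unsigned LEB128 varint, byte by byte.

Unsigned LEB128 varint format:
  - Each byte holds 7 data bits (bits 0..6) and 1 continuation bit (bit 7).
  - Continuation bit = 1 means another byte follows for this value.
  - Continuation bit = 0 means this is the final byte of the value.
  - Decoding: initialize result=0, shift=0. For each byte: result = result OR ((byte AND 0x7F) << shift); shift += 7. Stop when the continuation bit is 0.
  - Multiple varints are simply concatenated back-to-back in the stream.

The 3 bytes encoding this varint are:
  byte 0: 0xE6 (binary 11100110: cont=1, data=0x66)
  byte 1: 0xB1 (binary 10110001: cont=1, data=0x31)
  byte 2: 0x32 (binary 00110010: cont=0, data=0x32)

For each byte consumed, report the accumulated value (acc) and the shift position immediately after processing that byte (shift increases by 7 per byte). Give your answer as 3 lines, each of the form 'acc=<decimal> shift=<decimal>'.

Answer: acc=102 shift=7
acc=6374 shift=14
acc=825574 shift=21

Derivation:
byte 0=0xE6: payload=0x66=102, contrib = 102<<0 = 102; acc -> 102, shift -> 7
byte 1=0xB1: payload=0x31=49, contrib = 49<<7 = 6272; acc -> 6374, shift -> 14
byte 2=0x32: payload=0x32=50, contrib = 50<<14 = 819200; acc -> 825574, shift -> 21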